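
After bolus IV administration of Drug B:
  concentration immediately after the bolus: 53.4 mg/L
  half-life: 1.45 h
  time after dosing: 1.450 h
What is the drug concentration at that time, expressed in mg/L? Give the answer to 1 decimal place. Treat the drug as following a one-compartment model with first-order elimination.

26.7 mg/L

k = ln2 / t½ = 0.693147 / 1.45 = 0.4780 h⁻¹
t / t½ = 1.450 / 1.45 = 1 half-lives
C = C₀ × (1/2)^1 = 53.40 × 0.5000 = 26.70 mg/L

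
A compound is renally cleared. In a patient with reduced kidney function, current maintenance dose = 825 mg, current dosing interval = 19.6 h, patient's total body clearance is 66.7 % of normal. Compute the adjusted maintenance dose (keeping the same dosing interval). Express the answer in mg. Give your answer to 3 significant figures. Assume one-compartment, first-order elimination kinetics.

To keep the same average steady-state level, dosing rate must scale with clearance.
CL ratio = 66.7 / 100 = 0.6670
New dose (same interval) = 825 × 0.6670 = 550.3 mg

550 mg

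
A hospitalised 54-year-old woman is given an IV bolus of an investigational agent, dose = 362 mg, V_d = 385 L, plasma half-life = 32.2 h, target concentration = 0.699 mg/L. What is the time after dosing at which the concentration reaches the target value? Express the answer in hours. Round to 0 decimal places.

14 h

C₀ = Dose / Vd = 362.0 / 385 = 0.9403 mg/L
k = ln2 / t½ = 0.693147 / 32.2 = 0.02153 h⁻¹
t = ln(C₀ / C) / k = ln(0.9403 / 0.699) / 0.02153
  = ln(1.345) / 0.02153 = 0.2964 / 0.02153 = 13.77 h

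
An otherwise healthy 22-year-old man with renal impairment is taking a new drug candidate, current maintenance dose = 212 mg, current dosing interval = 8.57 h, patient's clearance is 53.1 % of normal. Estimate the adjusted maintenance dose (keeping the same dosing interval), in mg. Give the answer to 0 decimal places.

To keep the same average steady-state level, dosing rate must scale with clearance.
CL ratio = 53.1 / 100 = 0.5310
New dose (same interval) = 212 × 0.5310 = 112.6 mg

113 mg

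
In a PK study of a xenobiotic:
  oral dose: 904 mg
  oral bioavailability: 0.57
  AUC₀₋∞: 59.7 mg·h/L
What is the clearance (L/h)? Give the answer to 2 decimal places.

CL = F·Dose / AUC = 0.57 × 904 / 59.7 = 8.631 L/h

8.63 L/h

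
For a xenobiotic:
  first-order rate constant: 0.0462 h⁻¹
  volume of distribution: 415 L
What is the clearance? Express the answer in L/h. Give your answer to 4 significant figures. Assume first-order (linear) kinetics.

CL = k × Vd = 0.0462 × 415 = 19.17 L/h

19.17 L/h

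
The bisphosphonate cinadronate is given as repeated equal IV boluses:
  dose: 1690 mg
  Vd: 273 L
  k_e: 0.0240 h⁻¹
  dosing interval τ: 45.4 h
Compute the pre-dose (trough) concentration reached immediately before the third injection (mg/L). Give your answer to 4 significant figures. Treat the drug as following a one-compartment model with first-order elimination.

2.783 mg/L

C₀ per dose = Dose / Vd = 1690 / 273 = 6.190 mg/L
Fraction remaining after one interval: r = e^(−kτ) = e^(−0.02400 × 45.4) = 0.3364
Before dose 3, 2 doses have been given (aged 1τ, 2τ).
C_trough = C₀ × (r + r²) = 6.190 × (0.3364 + 0.1132) = 2.783 mg/L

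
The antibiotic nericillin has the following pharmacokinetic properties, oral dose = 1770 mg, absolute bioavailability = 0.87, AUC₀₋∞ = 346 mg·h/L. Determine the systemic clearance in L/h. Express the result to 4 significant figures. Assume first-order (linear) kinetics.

CL = F·Dose / AUC = 0.87 × 1770 / 346 = 4.451 L/h

4.451 L/h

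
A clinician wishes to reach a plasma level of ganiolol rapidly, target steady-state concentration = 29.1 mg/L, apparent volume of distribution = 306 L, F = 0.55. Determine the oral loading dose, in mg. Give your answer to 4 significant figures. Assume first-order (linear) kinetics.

16190 mg

LD = Css × Vd / F = 29.1 × 306 / 0.55 = 16190 mg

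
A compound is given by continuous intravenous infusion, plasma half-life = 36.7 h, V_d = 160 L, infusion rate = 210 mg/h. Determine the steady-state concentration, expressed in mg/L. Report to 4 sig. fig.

69.49 mg/L

k = ln2 / t½ = 0.693147 / 36.7 = 0.01889 h⁻¹
CL = k × Vd = 0.01889 × 160 = 3.022 L/h
At steady state Css = R₀ / CL = 210 / 3.022 = 69.49 mg/L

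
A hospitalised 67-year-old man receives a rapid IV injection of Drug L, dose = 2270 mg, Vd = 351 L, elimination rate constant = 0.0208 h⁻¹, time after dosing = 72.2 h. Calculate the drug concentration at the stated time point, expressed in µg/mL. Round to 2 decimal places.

1.44 µg/mL

C₀ = Dose / Vd = 2270 / 351 = 6.467 mg/L
C = C₀ · e^(−k·t) = 6.467 × e^(−0.02080 × 72.2)
  = 6.467 × 0.2227 = 1.440 mg/L
(1.440 mg/L = 1.440 µg/mL)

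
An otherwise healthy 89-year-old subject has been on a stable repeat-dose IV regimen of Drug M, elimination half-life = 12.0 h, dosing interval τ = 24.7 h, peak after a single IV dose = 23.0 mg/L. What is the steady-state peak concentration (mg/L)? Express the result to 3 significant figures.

k = ln2 / t½ = 0.693147 / 12.0 = 0.05776 h⁻¹
e^(−kτ) = e^(−0.05776 × 24.7) = 0.2401
Accumulation ratio R = 1 / (1 − e^(−kτ)) = 1 / (1 − 0.2401) = 1.316
Steady-state peak = C₀ × R = 23.0 × 1.316 = 30.27 mg/L

30.3 mg/L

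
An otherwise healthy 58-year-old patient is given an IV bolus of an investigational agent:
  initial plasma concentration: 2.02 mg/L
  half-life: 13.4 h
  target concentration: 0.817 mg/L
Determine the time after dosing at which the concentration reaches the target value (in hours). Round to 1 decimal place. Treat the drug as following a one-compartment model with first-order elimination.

k = ln2 / t½ = 0.693147 / 13.4 = 0.05173 h⁻¹
t = ln(C₀ / C) / k = ln(2.020 / 0.817) / 0.05173
  = ln(2.472) / 0.05173 = 0.9050 / 0.05173 = 17.49 h

17.5 h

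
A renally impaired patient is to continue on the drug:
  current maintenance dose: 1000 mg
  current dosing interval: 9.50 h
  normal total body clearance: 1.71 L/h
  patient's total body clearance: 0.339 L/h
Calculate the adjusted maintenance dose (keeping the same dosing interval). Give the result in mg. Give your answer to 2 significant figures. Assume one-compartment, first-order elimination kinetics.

200 mg

To keep the same average steady-state level, dosing rate must scale with clearance.
CL ratio = 0.339 / 1.71 = 0.1982
New dose (same interval) = 1000 × 0.1982 = 198.2 mg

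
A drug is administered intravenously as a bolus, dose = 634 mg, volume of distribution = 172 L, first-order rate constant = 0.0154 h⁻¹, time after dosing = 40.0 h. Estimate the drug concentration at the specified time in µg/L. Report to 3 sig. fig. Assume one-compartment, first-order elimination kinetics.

1990 µg/L

C₀ = Dose / Vd = 634.0 / 172 = 3.686 mg/L
C = C₀ · e^(−k·t) = 3.686 × e^(−0.01540 × 40.0)
  = 3.686 × 0.5401 = 1.991 mg/L
Convert: 1.991 mg/L × 1000 = 1991 µg/L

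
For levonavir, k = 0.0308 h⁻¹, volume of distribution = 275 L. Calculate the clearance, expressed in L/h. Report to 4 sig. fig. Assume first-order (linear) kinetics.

CL = k × Vd = 0.0308 × 275 = 8.470 L/h

8.470 L/h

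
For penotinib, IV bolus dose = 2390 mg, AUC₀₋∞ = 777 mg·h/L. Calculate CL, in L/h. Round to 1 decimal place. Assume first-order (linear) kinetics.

3.1 L/h

CL = Dose / AUC = 2390 / 777 = 3.076 L/h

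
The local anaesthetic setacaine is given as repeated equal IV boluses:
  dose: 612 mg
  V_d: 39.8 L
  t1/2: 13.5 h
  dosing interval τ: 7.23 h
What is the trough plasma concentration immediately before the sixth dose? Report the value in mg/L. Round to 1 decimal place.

C₀ per dose = Dose / Vd = 612 / 39.8 = 15.38 mg/L
k = ln2 / t½ = 0.693147 / 13.5 = 0.05134 h⁻¹
Fraction remaining after one interval: r = e^(−kτ) = e^(−0.05134 × 7.23) = 0.6899
Before dose 6, 5 doses have been given (aged 1τ, 2τ, 3τ, 4τ, 5τ).
C_trough = C₀ × (r + r² + … + r^5) = C₀ × r(1−r^5)/(1−r)
        = 15.38 × 0.6899 × (1 − 0.1563) / (1 − 0.6899) = 28.87 mg/L

28.9 mg/L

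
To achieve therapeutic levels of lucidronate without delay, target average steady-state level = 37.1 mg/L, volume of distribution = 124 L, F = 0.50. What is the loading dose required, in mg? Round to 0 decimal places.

LD = Css × Vd / F = 37.1 × 124 / 0.50 = 9201 mg

9201 mg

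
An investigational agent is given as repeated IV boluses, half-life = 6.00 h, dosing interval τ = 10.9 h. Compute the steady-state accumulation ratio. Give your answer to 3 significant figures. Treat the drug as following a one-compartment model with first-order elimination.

k = ln2 / t½ = 0.693147 / 6.00 = 0.1155 h⁻¹
e^(−kτ) = e^(−0.1155 × 10.9) = 0.2840
Accumulation ratio R = 1 / (1 − e^(−kτ)) = 1 / (1 − 0.2840) = 1.397

1.40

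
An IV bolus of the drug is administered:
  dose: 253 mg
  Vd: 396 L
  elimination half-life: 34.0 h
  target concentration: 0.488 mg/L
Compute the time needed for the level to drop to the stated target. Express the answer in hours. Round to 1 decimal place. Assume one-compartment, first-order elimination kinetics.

C₀ = Dose / Vd = 253.0 / 396 = 0.6389 mg/L
k = ln2 / t½ = 0.693147 / 34.0 = 0.02039 h⁻¹
t = ln(C₀ / C) / k = ln(0.6389 / 0.488) / 0.02039
  = ln(1.309) / 0.02039 = 0.2693 / 0.02039 = 13.21 h

13.2 h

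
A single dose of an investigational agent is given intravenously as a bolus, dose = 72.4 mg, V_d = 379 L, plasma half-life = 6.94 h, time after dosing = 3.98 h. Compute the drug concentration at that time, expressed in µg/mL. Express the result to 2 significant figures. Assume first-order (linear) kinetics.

C₀ = Dose / Vd = 72.40 / 379 = 0.1910 mg/L
k = ln2 / t½ = 0.693147 / 6.94 = 0.09988 h⁻¹
C = C₀ · e^(−k·t) = 0.1910 × e^(−0.09988 × 3.98)
  = 0.1910 × 0.6720 = 0.1284 mg/L
(0.1284 mg/L = 0.1284 µg/mL)

0.13 µg/mL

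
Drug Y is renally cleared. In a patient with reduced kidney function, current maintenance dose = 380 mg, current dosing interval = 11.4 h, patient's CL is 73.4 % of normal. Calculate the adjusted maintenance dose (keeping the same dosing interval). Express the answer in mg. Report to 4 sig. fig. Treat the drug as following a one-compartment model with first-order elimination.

To keep the same average steady-state level, dosing rate must scale with clearance.
CL ratio = 73.4 / 100 = 0.7340
New dose (same interval) = 380 × 0.7340 = 278.9 mg

278.9 mg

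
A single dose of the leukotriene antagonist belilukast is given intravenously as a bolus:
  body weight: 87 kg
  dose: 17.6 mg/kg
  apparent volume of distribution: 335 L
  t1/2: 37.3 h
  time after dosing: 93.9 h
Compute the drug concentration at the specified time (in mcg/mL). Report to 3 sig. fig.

Total dose = 17.6 × 87 = 1531 mg
C₀ = Dose / Vd = 1531 / 335 = 4.570 mg/L
k = ln2 / t½ = 0.693147 / 37.3 = 0.01858 h⁻¹
C = C₀ · e^(−k·t) = 4.570 × e^(−0.01858 × 93.9)
  = 4.570 × 0.1747 = 0.7984 mg/L
(0.7984 mg/L = 0.7984 mcg/mL)

0.798 mcg/mL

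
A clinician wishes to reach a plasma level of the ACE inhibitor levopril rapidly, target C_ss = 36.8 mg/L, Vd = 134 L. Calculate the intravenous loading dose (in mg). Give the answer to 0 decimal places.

LD = Css × Vd = 36.8 × 134 = 4931 mg

4931 mg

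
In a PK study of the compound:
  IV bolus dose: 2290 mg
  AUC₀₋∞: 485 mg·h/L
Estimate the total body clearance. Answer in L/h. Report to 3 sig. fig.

4.72 L/h

CL = Dose / AUC = 2290 / 485 = 4.722 L/h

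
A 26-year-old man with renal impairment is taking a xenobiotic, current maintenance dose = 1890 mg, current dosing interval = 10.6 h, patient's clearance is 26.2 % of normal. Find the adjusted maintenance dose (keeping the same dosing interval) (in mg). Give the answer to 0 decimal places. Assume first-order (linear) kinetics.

495 mg

To keep the same average steady-state level, dosing rate must scale with clearance.
CL ratio = 26.2 / 100 = 0.2620
New dose (same interval) = 1890 × 0.2620 = 495.2 mg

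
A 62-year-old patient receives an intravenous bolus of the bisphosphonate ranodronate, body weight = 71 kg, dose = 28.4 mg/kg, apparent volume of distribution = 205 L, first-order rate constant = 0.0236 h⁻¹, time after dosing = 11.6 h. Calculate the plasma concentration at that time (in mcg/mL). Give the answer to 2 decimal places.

Total dose = 28.4 × 71 = 2016 mg
C₀ = Dose / Vd = 2016 / 205 = 9.834 mg/L
C = C₀ · e^(−k·t) = 9.834 × e^(−0.02360 × 11.6)
  = 9.834 × 0.7605 = 7.479 mg/L
(7.479 mg/L = 7.479 mcg/mL)

7.48 mcg/mL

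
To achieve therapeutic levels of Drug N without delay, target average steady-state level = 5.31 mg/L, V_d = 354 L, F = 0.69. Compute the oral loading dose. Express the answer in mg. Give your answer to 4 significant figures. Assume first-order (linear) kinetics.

2724 mg

LD = Css × Vd / F = 5.31 × 354 / 0.69 = 2724 mg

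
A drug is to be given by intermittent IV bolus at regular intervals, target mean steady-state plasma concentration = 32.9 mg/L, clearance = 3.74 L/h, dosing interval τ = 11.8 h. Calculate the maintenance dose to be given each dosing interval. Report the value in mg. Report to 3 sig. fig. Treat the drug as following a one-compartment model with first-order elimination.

At steady state, Dose/τ = Css × CL.
Dose = Css × CL × τ = 32.9 × 3.740 × 11.8 = 1452 mg

1450 mg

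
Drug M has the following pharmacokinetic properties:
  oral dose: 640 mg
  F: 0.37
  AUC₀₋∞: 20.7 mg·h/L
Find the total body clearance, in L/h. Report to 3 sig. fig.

11.4 L/h

CL = F·Dose / AUC = 0.37 × 640 / 20.7 = 11.44 L/h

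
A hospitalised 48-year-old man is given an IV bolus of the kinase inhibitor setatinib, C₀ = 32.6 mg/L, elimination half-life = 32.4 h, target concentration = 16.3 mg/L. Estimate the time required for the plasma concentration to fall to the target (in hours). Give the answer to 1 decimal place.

k = ln2 / t½ = 0.693147 / 32.4 = 0.02139 h⁻¹
t = ln(C₀ / C) / k = ln(32.60 / 16.3) / 0.02139
  = ln(2.000) / 0.02139 = 0.6931 / 0.02139 = 32.40 h

32.4 h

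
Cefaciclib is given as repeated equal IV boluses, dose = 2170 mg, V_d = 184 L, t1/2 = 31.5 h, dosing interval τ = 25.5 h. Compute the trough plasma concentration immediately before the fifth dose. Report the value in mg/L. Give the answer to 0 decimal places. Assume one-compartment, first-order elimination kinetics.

14 mg/L

C₀ per dose = Dose / Vd = 2170 / 184 = 11.79 mg/L
k = ln2 / t½ = 0.693147 / 31.5 = 0.02200 h⁻¹
Fraction remaining after one interval: r = e^(−kτ) = e^(−0.02200 × 25.5) = 0.5706
Before dose 5, 4 doses have been given (aged 1τ, 2τ, 3τ, 4τ).
C_trough = C₀ × (r + r² + … + r^4) = C₀ × r(1−r^4)/(1−r)
        = 11.79 × 0.5706 × (1 − 0.1060) / (1 − 0.5706) = 14.01 mg/L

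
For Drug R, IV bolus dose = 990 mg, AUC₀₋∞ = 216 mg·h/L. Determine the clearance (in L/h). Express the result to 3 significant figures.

4.58 L/h

CL = Dose / AUC = 990 / 216 = 4.583 L/h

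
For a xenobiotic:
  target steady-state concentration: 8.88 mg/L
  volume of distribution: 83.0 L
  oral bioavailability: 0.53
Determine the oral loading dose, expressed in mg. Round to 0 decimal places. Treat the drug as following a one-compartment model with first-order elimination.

LD = Css × Vd / F = 8.88 × 83.0 / 0.53 = 1391 mg

1391 mg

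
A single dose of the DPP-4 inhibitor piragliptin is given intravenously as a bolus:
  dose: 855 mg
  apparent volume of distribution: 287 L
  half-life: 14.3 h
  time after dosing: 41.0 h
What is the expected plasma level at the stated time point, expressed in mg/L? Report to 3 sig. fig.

C₀ = Dose / Vd = 855.0 / 287 = 2.979 mg/L
k = ln2 / t½ = 0.693147 / 14.3 = 0.04847 h⁻¹
C = C₀ · e^(−k·t) = 2.979 × e^(−0.04847 × 41.0)
  = 2.979 × 0.1371 = 0.4084 mg/L

0.408 mg/L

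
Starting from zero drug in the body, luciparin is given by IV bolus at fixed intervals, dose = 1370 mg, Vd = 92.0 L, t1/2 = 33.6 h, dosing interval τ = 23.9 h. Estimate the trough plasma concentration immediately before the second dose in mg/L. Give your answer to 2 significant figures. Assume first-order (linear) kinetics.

9.1 mg/L

C₀ per dose = Dose / Vd = 1370 / 92.0 = 14.89 mg/L
k = ln2 / t½ = 0.693147 / 33.6 = 0.02063 h⁻¹
Fraction remaining after one interval: r = e^(−kτ) = e^(−0.02063 × 23.9) = 0.6108
Before dose 2, 1 dose has been given (aged 1τ).
C_trough = C₀ × r = 14.89 × 0.6108 = 9.095 mg/L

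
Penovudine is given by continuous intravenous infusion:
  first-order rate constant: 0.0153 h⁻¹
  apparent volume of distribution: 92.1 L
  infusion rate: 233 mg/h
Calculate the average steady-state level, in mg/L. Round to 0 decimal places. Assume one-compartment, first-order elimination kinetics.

CL = k × Vd = 0.01530 × 92.1 = 1.409 L/h
At steady state Css = R₀ / CL = 233 / 1.409 = 165.4 mg/L

165 mg/L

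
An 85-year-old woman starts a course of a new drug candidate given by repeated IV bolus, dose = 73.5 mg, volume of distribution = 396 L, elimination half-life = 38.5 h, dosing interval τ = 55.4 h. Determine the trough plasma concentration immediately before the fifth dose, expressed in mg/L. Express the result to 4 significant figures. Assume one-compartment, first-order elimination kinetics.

C₀ per dose = Dose / Vd = 73.5 / 396 = 0.1856 mg/L
k = ln2 / t½ = 0.693147 / 38.5 = 0.01800 h⁻¹
Fraction remaining after one interval: r = e^(−kτ) = e^(−0.01800 × 55.4) = 0.3689
Before dose 5, 4 doses have been given (aged 1τ, 2τ, 3τ, 4τ).
C_trough = C₀ × (r + r² + … + r^4) = C₀ × r(1−r^4)/(1−r)
        = 0.1856 × 0.3689 × (1 − 0.01852) / (1 − 0.3689) = 0.1065 mg/L

0.1065 mg/L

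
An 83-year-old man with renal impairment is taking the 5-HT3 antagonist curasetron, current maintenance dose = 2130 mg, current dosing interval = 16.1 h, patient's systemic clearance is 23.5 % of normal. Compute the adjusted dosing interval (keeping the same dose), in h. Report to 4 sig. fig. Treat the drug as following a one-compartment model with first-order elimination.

To keep the same average steady-state level, dosing rate must scale with clearance.
CL ratio = 23.5 / 100 = 0.2350
New interval (same dose) = 16.1 / 0.2350 = 68.51 h

68.51 h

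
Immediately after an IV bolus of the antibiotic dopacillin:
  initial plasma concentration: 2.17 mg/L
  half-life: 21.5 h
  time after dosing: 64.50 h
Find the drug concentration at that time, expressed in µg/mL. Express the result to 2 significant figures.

0.27 µg/mL

k = ln2 / t½ = 0.693147 / 21.5 = 0.03224 h⁻¹
t / t½ = 64.50 / 21.5 = 3 half-lives
C = C₀ × (1/2)^3 = 2.170 × 0.1250 = 0.2713 mg/L
(0.2713 mg/L = 0.2713 µg/mL)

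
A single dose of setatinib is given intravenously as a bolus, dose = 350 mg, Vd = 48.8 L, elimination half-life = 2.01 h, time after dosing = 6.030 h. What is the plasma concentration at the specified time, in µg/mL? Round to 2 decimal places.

C₀ = Dose / Vd = 350.0 / 48.8 = 7.172 mg/L
k = ln2 / t½ = 0.693147 / 2.01 = 0.3448 h⁻¹
t / t½ = 6.030 / 2.01 = 3 half-lives
C = C₀ × (1/2)^3 = 7.172 × 0.1250 = 0.8965 mg/L
(0.8965 mg/L = 0.8965 µg/mL)

0.90 µg/mL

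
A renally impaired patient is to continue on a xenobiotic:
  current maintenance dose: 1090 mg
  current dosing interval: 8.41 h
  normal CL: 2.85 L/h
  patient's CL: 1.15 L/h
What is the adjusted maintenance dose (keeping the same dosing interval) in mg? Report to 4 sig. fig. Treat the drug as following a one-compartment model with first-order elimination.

To keep the same average steady-state level, dosing rate must scale with clearance.
CL ratio = 1.15 / 2.85 = 0.4035
New dose (same interval) = 1090 × 0.4035 = 439.8 mg

439.8 mg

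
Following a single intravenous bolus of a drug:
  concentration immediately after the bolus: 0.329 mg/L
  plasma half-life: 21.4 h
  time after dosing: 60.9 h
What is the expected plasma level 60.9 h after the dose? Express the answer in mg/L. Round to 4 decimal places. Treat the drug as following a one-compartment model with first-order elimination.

k = ln2 / t½ = 0.693147 / 21.4 = 0.03239 h⁻¹
C = C₀ · e^(−k·t) = 0.3290 × e^(−0.03239 × 60.9)
  = 0.3290 × 0.1391 = 0.04576 mg/L

0.0458 mg/L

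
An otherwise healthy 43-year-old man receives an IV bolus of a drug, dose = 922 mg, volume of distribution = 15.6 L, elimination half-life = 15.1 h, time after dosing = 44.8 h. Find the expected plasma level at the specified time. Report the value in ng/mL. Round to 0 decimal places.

7559 ng/mL

C₀ = Dose / Vd = 922.0 / 15.6 = 59.10 mg/L
k = ln2 / t½ = 0.693147 / 15.1 = 0.04590 h⁻¹
C = C₀ · e^(−k·t) = 59.10 × e^(−0.04590 × 44.8)
  = 59.10 × 0.1279 = 7.559 mg/L
Convert: 7.559 mg/L × 1000 = 7559 ng/mL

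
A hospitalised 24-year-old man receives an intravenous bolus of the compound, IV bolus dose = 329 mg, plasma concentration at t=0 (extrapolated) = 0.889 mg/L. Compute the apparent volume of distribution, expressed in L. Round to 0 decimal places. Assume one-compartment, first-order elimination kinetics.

370 L

Vd = Dose / C₀ = 329.0 / 0.889 = 370.1 L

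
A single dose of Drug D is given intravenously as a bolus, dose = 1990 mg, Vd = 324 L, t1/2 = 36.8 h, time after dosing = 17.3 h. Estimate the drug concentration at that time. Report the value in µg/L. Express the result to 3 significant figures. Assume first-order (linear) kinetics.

C₀ = Dose / Vd = 1990 / 324 = 6.142 mg/L
k = ln2 / t½ = 0.693147 / 36.8 = 0.01884 h⁻¹
C = C₀ · e^(−k·t) = 6.142 × e^(−0.01884 × 17.3)
  = 6.142 × 0.7219 = 4.434 mg/L
Convert: 4.434 mg/L × 1000 = 4434 µg/L

4430 µg/L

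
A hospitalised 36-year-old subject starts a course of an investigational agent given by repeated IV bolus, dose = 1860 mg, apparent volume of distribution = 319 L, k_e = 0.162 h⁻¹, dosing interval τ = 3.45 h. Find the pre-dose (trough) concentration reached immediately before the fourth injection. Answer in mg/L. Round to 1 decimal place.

C₀ per dose = Dose / Vd = 1860 / 319 = 5.831 mg/L
Fraction remaining after one interval: r = e^(−kτ) = e^(−0.1620 × 3.45) = 0.5718
Before dose 4, 3 doses have been given (aged 1τ, 2τ, 3τ).
C_trough = C₀ × (r + r² + … + r^3) = C₀ × r(1−r^3)/(1−r)
        = 5.831 × 0.5718 × (1 − 0.1870) / (1 − 0.5718) = 6.330 mg/L

6.3 mg/L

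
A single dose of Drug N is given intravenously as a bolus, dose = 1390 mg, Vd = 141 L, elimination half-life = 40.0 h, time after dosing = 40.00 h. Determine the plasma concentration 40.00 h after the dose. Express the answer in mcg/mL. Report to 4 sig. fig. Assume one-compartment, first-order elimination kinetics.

4.929 mcg/mL

C₀ = Dose / Vd = 1390 / 141 = 9.858 mg/L
k = ln2 / t½ = 0.693147 / 40.0 = 0.01733 h⁻¹
t / t½ = 40.00 / 40.0 = 1 half-lives
C = C₀ × (1/2)^1 = 9.858 × 0.5000 = 4.929 mg/L
(4.929 mg/L = 4.929 mcg/mL)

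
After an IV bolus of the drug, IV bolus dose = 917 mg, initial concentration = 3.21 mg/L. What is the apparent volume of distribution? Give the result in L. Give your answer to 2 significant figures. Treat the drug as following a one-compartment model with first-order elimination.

Vd = Dose / C₀ = 917.0 / 3.21 = 285.7 L

290 L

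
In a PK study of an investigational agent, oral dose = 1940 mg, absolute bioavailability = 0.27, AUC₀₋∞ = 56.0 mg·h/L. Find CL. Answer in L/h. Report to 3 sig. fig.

9.35 L/h

CL = F·Dose / AUC = 0.27 × 1940 / 56.0 = 9.354 L/h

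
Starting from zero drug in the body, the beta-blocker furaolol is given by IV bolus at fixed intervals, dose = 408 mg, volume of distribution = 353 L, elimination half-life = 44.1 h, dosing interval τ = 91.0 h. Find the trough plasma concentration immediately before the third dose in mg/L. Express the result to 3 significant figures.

C₀ per dose = Dose / Vd = 408 / 353 = 1.156 mg/L
k = ln2 / t½ = 0.693147 / 44.1 = 0.01572 h⁻¹
Fraction remaining after one interval: r = e^(−kτ) = e^(−0.01572 × 91.0) = 0.2392
Before dose 3, 2 doses have been given (aged 1τ, 2τ).
C_trough = C₀ × (r + r²) = 1.156 × (0.2392 + 0.05722) = 0.3427 mg/L

0.343 mg/L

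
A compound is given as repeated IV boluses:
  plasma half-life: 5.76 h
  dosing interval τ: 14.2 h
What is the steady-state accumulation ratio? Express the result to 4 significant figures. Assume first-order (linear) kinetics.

1.221

k = ln2 / t½ = 0.693147 / 5.76 = 0.1203 h⁻¹
e^(−kτ) = e^(−0.1203 × 14.2) = 0.1812
Accumulation ratio R = 1 / (1 − e^(−kτ)) = 1 / (1 − 0.1812) = 1.221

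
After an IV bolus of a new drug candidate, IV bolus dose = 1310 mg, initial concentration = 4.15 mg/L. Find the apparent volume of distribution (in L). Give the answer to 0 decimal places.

Vd = Dose / C₀ = 1310 / 4.15 = 315.7 L

316 L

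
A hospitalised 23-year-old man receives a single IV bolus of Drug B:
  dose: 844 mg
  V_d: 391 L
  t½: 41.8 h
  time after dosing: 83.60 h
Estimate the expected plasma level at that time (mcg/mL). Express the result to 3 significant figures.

C₀ = Dose / Vd = 844.0 / 391 = 2.159 mg/L
k = ln2 / t½ = 0.693147 / 41.8 = 0.01658 h⁻¹
t / t½ = 83.60 / 41.8 = 2 half-lives
C = C₀ × (1/2)^2 = 2.159 × 0.2500 = 0.5398 mg/L
(0.5398 mg/L = 0.5398 mcg/mL)

0.540 mcg/mL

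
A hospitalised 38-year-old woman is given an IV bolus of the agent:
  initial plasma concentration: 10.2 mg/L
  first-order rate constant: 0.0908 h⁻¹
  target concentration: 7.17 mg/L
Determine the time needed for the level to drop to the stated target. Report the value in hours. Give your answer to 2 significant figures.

t = ln(C₀ / C) / k = ln(10.20 / 7.17) / 0.09080
  = ln(1.423) / 0.09080 = 0.3528 / 0.09080 = 3.885 h

3.9 h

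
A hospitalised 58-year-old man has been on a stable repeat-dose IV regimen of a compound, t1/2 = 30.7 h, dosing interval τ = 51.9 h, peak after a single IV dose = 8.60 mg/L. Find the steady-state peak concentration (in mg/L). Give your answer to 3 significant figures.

k = ln2 / t½ = 0.693147 / 30.7 = 0.02258 h⁻¹
e^(−kτ) = e^(−0.02258 × 51.9) = 0.3098
Accumulation ratio R = 1 / (1 − e^(−kτ)) = 1 / (1 − 0.3098) = 1.449
Steady-state peak = C₀ × R = 8.60 × 1.449 = 12.46 mg/L

12.5 mg/L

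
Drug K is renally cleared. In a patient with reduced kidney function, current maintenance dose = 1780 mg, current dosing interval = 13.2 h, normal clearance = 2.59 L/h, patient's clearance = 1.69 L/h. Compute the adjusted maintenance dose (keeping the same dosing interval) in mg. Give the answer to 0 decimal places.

To keep the same average steady-state level, dosing rate must scale with clearance.
CL ratio = 1.69 / 2.59 = 0.6525
New dose (same interval) = 1780 × 0.6525 = 1161 mg

1161 mg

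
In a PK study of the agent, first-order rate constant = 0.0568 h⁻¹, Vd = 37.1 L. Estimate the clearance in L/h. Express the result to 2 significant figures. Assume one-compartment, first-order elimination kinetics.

2.1 L/h

CL = k × Vd = 0.0568 × 37.1 = 2.107 L/h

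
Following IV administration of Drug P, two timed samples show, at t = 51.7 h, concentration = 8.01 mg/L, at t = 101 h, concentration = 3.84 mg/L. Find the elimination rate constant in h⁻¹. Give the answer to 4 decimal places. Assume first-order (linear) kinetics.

0.0149 h⁻¹

k = ln(C₁/C₂) / (t₂ − t₁) = ln(8.01/3.84) / (101 − 51.7)
  = 0.7352 / 49.30 = 0.01491 h⁻¹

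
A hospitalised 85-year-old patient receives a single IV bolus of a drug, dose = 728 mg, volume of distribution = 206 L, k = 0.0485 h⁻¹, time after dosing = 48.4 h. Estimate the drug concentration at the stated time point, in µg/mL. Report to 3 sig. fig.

C₀ = Dose / Vd = 728.0 / 206 = 3.534 mg/L
C = C₀ · e^(−k·t) = 3.534 × e^(−0.04850 × 48.4)
  = 3.534 × 0.09562 = 0.3379 mg/L
(0.3379 mg/L = 0.3379 µg/mL)

0.338 µg/mL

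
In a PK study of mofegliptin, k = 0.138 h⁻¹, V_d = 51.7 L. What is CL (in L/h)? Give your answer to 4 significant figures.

7.135 L/h

CL = k × Vd = 0.138 × 51.7 = 7.135 L/h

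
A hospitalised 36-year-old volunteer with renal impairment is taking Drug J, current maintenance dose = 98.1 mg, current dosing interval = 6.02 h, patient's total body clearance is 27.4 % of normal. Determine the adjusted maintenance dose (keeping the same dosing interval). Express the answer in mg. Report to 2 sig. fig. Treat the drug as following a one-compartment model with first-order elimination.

27 mg

To keep the same average steady-state level, dosing rate must scale with clearance.
CL ratio = 27.4 / 100 = 0.2740
New dose (same interval) = 98.1 × 0.2740 = 26.88 mg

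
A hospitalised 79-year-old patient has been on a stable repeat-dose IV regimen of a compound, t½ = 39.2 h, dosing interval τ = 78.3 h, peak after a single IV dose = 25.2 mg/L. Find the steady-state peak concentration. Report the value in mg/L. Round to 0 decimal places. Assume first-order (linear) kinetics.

k = ln2 / t½ = 0.693147 / 39.2 = 0.01768 h⁻¹
e^(−kτ) = e^(−0.01768 × 78.3) = 0.2505
Accumulation ratio R = 1 / (1 − e^(−kτ)) = 1 / (1 − 0.2505) = 1.334
Steady-state peak = C₀ × R = 25.2 × 1.334 = 33.62 mg/L

34 mg/L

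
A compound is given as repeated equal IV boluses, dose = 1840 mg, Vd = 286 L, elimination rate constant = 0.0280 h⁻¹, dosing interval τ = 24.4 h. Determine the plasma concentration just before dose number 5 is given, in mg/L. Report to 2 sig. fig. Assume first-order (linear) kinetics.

6.1 mg/L

C₀ per dose = Dose / Vd = 1840 / 286 = 6.434 mg/L
Fraction remaining after one interval: r = e^(−kτ) = e^(−0.02800 × 24.4) = 0.5050
Before dose 5, 4 doses have been given (aged 1τ, 2τ, 3τ, 4τ).
C_trough = C₀ × (r + r² + … + r^4) = C₀ × r(1−r^4)/(1−r)
        = 6.434 × 0.5050 × (1 − 0.06504) / (1 − 0.5050) = 6.137 mg/L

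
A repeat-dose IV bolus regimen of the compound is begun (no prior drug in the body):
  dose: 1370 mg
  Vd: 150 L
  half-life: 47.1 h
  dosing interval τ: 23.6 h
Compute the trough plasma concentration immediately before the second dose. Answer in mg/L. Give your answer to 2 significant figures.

C₀ per dose = Dose / Vd = 1370 / 150 = 9.133 mg/L
k = ln2 / t½ = 0.693147 / 47.1 = 0.01472 h⁻¹
Fraction remaining after one interval: r = e^(−kτ) = e^(−0.01472 × 23.6) = 0.7065
Before dose 2, 1 dose has been given (aged 1τ).
C_trough = C₀ × r = 9.133 × 0.7065 = 6.452 mg/L

6.5 mg/L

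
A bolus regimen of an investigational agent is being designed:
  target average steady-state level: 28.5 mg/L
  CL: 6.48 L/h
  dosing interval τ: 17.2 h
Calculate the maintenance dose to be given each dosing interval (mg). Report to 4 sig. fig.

At steady state, Dose/τ = Css × CL.
Dose = Css × CL × τ = 28.5 × 6.480 × 17.2 = 3176 mg

3176 mg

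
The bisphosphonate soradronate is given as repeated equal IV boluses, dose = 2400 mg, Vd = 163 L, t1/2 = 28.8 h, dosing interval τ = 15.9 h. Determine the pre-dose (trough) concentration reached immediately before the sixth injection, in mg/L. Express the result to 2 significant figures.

C₀ per dose = Dose / Vd = 2400 / 163 = 14.72 mg/L
k = ln2 / t½ = 0.693147 / 28.8 = 0.02407 h⁻¹
Fraction remaining after one interval: r = e^(−kτ) = e^(−0.02407 × 15.9) = 0.6820
Before dose 6, 5 doses have been given (aged 1τ, 2τ, 3τ, 4τ, 5τ).
C_trough = C₀ × (r + r² + … + r^5) = C₀ × r(1−r^5)/(1−r)
        = 14.72 × 0.6820 × (1 − 0.1475) / (1 − 0.6820) = 26.91 mg/L

27 mg/L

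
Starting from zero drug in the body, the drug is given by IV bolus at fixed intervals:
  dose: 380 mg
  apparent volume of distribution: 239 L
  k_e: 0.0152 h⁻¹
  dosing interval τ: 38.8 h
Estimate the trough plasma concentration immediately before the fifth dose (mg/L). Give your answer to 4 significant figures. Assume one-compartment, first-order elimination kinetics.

C₀ per dose = Dose / Vd = 380 / 239 = 1.590 mg/L
Fraction remaining after one interval: r = e^(−kτ) = e^(−0.01520 × 38.8) = 0.5545
Before dose 5, 4 doses have been given (aged 1τ, 2τ, 3τ, 4τ).
C_trough = C₀ × (r + r² + … + r^4) = C₀ × r(1−r^4)/(1−r)
        = 1.590 × 0.5545 × (1 − 0.09454) / (1 − 0.5545) = 1.792 mg/L

1.792 mg/L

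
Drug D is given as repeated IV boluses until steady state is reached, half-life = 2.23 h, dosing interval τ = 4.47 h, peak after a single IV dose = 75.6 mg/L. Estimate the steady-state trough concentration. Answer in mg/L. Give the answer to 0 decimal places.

25 mg/L

k = ln2 / t½ = 0.693147 / 2.23 = 0.3108 h⁻¹
e^(−kτ) = e^(−0.3108 × 4.47) = 0.2493
Accumulation ratio R = 1 / (1 − e^(−kτ)) = 1 / (1 − 0.2493) = 1.332
Steady-state trough = C₀ × R × e^(−kτ) = 75.6 × 1.332 × 0.2493 = 25.10 mg/L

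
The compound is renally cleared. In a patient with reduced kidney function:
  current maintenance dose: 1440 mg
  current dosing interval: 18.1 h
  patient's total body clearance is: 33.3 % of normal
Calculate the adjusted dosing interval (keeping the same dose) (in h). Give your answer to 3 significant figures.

To keep the same average steady-state level, dosing rate must scale with clearance.
CL ratio = 33.3 / 100 = 0.3330
New interval (same dose) = 18.1 / 0.3330 = 54.35 h

54.4 h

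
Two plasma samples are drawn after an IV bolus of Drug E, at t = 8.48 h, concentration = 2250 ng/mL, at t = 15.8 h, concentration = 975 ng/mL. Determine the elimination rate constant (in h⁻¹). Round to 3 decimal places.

k = ln(C₁/C₂) / (t₂ − t₁) = ln(2250/975) / (15.8 − 8.48)
  = 0.8362 / 7.320 = 0.1142 h⁻¹

0.114 h⁻¹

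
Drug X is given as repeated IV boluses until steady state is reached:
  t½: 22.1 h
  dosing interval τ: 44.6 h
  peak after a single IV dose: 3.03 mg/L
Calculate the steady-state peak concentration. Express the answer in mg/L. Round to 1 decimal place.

k = ln2 / t½ = 0.693147 / 22.1 = 0.03136 h⁻¹
e^(−kτ) = e^(−0.03136 × 44.6) = 0.2469
Accumulation ratio R = 1 / (1 − e^(−kτ)) = 1 / (1 − 0.2469) = 1.328
Steady-state peak = C₀ × R = 3.03 × 1.328 = 4.024 mg/L

4.0 mg/L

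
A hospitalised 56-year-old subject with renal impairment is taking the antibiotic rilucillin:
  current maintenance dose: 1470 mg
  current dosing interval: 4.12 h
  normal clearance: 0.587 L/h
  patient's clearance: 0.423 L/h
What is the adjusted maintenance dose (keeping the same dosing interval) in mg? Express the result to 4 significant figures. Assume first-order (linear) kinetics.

1059 mg

To keep the same average steady-state level, dosing rate must scale with clearance.
CL ratio = 0.423 / 0.587 = 0.7206
New dose (same interval) = 1470 × 0.7206 = 1059 mg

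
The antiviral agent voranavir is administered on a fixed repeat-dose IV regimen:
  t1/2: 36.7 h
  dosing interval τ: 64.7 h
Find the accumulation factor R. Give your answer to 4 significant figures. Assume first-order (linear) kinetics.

1.418

k = ln2 / t½ = 0.693147 / 36.7 = 0.01889 h⁻¹
e^(−kτ) = e^(−0.01889 × 64.7) = 0.2946
Accumulation ratio R = 1 / (1 − e^(−kτ)) = 1 / (1 − 0.2946) = 1.418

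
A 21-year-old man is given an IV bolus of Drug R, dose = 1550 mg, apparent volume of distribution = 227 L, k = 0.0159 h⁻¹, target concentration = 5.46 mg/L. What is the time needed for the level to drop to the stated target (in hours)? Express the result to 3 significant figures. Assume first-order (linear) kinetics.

C₀ = Dose / Vd = 1550 / 227 = 6.828 mg/L
t = ln(C₀ / C) / k = ln(6.828 / 5.46) / 0.01590
  = ln(1.251) / 0.01590 = 0.2239 / 0.01590 = 14.08 h

14.1 h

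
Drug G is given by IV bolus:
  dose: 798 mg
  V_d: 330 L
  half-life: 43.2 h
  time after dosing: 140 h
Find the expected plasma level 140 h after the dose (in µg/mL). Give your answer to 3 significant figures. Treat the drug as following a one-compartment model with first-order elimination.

C₀ = Dose / Vd = 798.0 / 330 = 2.418 mg/L
k = ln2 / t½ = 0.693147 / 43.2 = 0.01605 h⁻¹
C = C₀ · e^(−k·t) = 2.418 × e^(−0.01605 × 140)
  = 2.418 × 0.1057 = 0.2556 mg/L
(0.2556 mg/L = 0.2556 µg/mL)

0.256 µg/mL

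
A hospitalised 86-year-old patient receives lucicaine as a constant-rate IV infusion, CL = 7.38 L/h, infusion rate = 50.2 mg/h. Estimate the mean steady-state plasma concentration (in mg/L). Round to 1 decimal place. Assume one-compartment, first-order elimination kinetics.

6.8 mg/L

At steady state Css = R₀ / CL = 50.2 / 7.380 = 6.802 mg/L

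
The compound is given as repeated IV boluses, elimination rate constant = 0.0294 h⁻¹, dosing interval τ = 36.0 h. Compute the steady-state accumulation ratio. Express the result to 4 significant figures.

1.531

e^(−kτ) = e^(−0.02940 × 36.0) = 0.3470
Accumulation ratio R = 1 / (1 − e^(−kτ)) = 1 / (1 − 0.3470) = 1.531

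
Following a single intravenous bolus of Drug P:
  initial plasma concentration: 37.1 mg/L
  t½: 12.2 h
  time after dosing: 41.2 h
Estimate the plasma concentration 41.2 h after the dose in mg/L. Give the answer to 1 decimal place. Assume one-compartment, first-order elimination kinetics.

k = ln2 / t½ = 0.693147 / 12.2 = 0.05682 h⁻¹
C = C₀ · e^(−k·t) = 37.10 × e^(−0.05682 × 41.2)
  = 37.10 × 0.09623 = 3.570 mg/L

3.6 mg/L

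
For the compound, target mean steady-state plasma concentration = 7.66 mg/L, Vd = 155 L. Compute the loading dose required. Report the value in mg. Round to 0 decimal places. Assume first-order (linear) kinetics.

LD = Css × Vd = 7.66 × 155 = 1187 mg

1187 mg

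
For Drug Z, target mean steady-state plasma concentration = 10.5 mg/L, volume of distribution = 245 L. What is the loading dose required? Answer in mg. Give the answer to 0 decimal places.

LD = Css × Vd = 10.5 × 245 = 2573 mg

2573 mg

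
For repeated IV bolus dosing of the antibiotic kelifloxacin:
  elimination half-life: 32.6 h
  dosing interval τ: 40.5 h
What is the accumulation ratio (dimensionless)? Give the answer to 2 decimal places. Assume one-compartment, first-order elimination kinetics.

k = ln2 / t½ = 0.693147 / 32.6 = 0.02126 h⁻¹
e^(−kτ) = e^(−0.02126 × 40.5) = 0.4227
Accumulation ratio R = 1 / (1 − e^(−kτ)) = 1 / (1 − 0.4227) = 1.732

1.73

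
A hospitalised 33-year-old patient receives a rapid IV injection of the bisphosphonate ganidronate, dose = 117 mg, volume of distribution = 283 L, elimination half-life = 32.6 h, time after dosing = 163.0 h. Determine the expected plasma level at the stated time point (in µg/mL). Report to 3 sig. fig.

0.0129 µg/mL

C₀ = Dose / Vd = 117.0 / 283 = 0.4134 mg/L
k = ln2 / t½ = 0.693147 / 32.6 = 0.02126 h⁻¹
t / t½ = 163.0 / 32.6 = 5 half-lives
C = C₀ × (1/2)^5 = 0.4134 × 0.03125 = 0.01292 mg/L
(0.01292 mg/L = 0.01292 µg/mL)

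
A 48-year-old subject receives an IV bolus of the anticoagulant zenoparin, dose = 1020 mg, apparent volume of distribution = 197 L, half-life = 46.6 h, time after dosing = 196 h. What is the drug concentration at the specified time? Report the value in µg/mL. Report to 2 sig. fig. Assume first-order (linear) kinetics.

C₀ = Dose / Vd = 1020 / 197 = 5.178 mg/L
k = ln2 / t½ = 0.693147 / 46.6 = 0.01487 h⁻¹
C = C₀ · e^(−k·t) = 5.178 × e^(−0.01487 × 196)
  = 5.178 × 0.05423 = 0.2808 mg/L
(0.2808 mg/L = 0.2808 µg/mL)

0.28 µg/mL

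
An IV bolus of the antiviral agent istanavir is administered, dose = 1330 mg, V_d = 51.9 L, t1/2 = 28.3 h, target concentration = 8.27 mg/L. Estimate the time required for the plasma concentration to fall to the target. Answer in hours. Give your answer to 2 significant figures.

46 h

C₀ = Dose / Vd = 1330 / 51.9 = 25.63 mg/L
k = ln2 / t½ = 0.693147 / 28.3 = 0.02449 h⁻¹
t = ln(C₀ / C) / k = ln(25.63 / 8.27) / 0.02449
  = ln(3.099) / 0.02449 = 1.131 / 0.02449 = 46.18 h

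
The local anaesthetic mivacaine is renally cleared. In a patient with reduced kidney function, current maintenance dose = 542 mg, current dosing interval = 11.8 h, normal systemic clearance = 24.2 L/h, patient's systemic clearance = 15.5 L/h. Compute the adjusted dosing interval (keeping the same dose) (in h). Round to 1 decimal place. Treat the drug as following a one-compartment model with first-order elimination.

To keep the same average steady-state level, dosing rate must scale with clearance.
CL ratio = 15.5 / 24.2 = 0.6405
New interval (same dose) = 11.8 / 0.6405 = 18.42 h

18.4 h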